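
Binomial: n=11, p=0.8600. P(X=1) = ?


C(11,1) = 11
p^1 = 0.860000
(1-p)^10 = 2.892547e-09
P = 11 * 0.860000 * 2.892547e-09 = 2.7363e-08

P(X=1) = 2.7363e-08


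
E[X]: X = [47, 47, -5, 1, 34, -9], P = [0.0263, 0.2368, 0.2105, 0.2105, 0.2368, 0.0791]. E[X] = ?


E[X] = 47*0.0263 + 47*0.2368 - 5*0.2105 + 1*0.2105 + 34*0.2368 - 9*0.0791
= 1.2361 + 11.1296 - 1.0525 + 0.2105 + 8.0512 - 0.7119
= 18.8630

E[X] = 18.8630


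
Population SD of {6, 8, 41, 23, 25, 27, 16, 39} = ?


Mean = 23.1250
Variance = 145.3594
SD = sqrt(145.3594) = 12.0565

SD = 12.0565


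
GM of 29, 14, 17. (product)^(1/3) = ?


Product = 29 × 14 × 17 = 6902
GM = 6902^(1/3) = 19.0396

GM = 19.0396


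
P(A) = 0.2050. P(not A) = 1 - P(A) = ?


P(not A) = 1 - 0.2050 = 0.7950

P(not A) = 0.7950


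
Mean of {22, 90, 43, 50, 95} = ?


Sum = 22 + 90 + 43 + 50 + 95 = 300
n = 5
Mean = 300/5 = 60.0000

Mean = 60.0000


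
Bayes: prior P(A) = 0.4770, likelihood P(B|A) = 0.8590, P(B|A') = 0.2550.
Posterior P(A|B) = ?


P(B) = P(B|A)*P(A) + P(B|A')*P(A')
= 0.8590*0.4770 + 0.2550*0.5230
= 0.409743 + 0.133365 = 0.543108
P(A|B) = 0.409743/0.543108 = 0.7544

P(A|B) = 0.7544


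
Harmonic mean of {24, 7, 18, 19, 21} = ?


Sum of reciprocals = 1/24 + 1/7 + 1/18 + 1/19 + 1/21 = 0.340330
HM = 5/0.340330 = 14.6916

HM = 14.6916


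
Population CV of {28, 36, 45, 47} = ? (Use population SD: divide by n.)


Mean = 39.0000
SD = 7.5829
CV = (7.5829/39.0000)*100 = 19.4433%

CV = 19.4433%


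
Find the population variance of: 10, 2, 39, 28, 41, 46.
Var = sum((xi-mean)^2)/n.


Mean = 27.6667
Squared deviations: 312.1111, 658.7778, 128.4444, 0.1111, 177.7778, 336.1111
Sum = 1613.3333
Variance = 1613.3333/6 = 268.8889

Variance = 268.8889


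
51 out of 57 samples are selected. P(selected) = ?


P = 51/57 = 0.8947

P = 0.8947


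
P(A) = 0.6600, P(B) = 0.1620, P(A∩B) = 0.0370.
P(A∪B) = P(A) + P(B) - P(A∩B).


P(A∪B) = 0.6600 + 0.1620 - 0.0370
= 0.8220 - 0.0370
= 0.7850

P(A∪B) = 0.7850


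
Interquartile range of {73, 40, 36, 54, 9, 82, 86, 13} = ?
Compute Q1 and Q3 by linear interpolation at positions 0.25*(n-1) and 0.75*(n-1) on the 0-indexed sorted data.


Sorted: 9, 13, 36, 40, 54, 73, 82, 86
Q1 (25th %ile) = 30.2500
Q3 (75th %ile) = 75.2500
IQR = 75.2500 - 30.2500 = 45.0000

IQR = 45.0000


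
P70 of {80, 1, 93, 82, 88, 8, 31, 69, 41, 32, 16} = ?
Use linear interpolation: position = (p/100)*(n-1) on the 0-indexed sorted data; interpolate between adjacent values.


Sorted: 1, 8, 16, 31, 32, 41, 69, 80, 82, 88, 93
n = 11
Index = 70/100 * 10 = 7.0000
Lower = data[7] = 80, Upper = data[8] = 82
P70 = 80 + 0*(2) = 80.0000

P70 = 80.0000


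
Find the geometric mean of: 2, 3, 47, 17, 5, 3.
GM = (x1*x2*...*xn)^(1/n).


Product = 2 × 3 × 47 × 17 × 5 × 3 = 71910
GM = 71910^(1/6) = 6.4486

GM = 6.4486


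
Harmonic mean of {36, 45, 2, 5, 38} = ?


Sum of reciprocals = 1/36 + 1/45 + 1/2 + 1/5 + 1/38 = 0.776316
HM = 5/0.776316 = 6.4407

HM = 6.4407


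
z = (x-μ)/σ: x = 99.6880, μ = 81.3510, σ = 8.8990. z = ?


z = (99.6880 - 81.3510)/8.8990
= 18.3370/8.8990
= 2.0606

z = 2.0606


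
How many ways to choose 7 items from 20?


C(20,7) = 20!/(7! × 13!)
= 2432902008176640000/(5040 × 6227020800)
= 77520

C(20,7) = 77520


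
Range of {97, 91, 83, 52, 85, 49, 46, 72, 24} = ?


Max = 97, Min = 24
Range = 97 - 24 = 73

Range = 73


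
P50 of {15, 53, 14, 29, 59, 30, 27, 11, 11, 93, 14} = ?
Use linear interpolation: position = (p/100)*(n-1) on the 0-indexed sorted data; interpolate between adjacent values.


Sorted: 11, 11, 14, 14, 15, 27, 29, 30, 53, 59, 93
n = 11
Index = 50/100 * 10 = 5.0000
Lower = data[5] = 27, Upper = data[6] = 29
P50 = 27 + 0*(2) = 27.0000

P50 = 27.0000


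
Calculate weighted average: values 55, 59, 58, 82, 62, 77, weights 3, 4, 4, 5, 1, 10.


Numerator = 55*3 + 59*4 + 58*4 + 82*5 + 62*1 + 77*10 = 1875
Denominator = 3 + 4 + 4 + 5 + 1 + 10 = 27
WM = 1875/27 = 69.4444

WM = 69.4444


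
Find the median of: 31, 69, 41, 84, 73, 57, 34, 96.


Sorted: 31, 34, 41, 57, 69, 73, 84, 96
n = 8 (even)
Middle values: 57 and 69
Median = (57+69)/2 = 63.0000

Median = 63.0000


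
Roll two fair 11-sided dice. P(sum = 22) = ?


Total outcomes = 11×11 = 121
Favorable (sum = 22): 1
P = 1/121 = 0.0083

P = 0.0083


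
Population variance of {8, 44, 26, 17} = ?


Mean = 23.7500
Squared deviations: 248.0625, 410.0625, 5.0625, 45.5625
Sum = 708.7500
Variance = 708.7500/4 = 177.1875

Variance = 177.1875


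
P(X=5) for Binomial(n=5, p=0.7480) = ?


C(5,5) = 1
p^5 = 0.234157
(1-p)^0 = 1.000000
P = 1 * 0.234157 * 1.000000 = 0.2342

P(X=5) = 0.2342


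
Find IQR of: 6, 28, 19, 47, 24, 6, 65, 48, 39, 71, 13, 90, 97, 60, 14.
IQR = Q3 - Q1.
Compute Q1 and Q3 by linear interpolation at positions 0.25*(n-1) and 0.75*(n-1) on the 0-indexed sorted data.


Sorted: 6, 6, 13, 14, 19, 24, 28, 39, 47, 48, 60, 65, 71, 90, 97
Q1 (25th %ile) = 16.5000
Q3 (75th %ile) = 62.5000
IQR = 62.5000 - 16.5000 = 46.0000

IQR = 46.0000


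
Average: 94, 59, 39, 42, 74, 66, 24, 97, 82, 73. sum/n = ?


Sum = 94 + 59 + 39 + 42 + 74 + 66 + 24 + 97 + 82 + 73 = 650
n = 10
Mean = 650/10 = 65.0000

Mean = 65.0000


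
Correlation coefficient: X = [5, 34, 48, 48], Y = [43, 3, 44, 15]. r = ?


Mean X = 33.7500, Mean Y = 26.2500
SD X = 17.555270, SD Y = 17.767597
Cov = -98.687500
r = -98.687500/(17.555270*17.767597) = -0.3164

r = -0.3164


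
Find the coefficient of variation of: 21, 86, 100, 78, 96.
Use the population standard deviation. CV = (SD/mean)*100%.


Mean = 76.2000
SD = 28.6524
CV = (28.6524/76.2000)*100 = 37.6016%

CV = 37.6016%


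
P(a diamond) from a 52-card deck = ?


13 diamonds in 52 cards
P = 13/52 = 0.2500

P = 0.2500


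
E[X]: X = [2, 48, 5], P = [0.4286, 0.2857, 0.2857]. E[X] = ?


E[X] = 2*0.4286 + 48*0.2857 + 5*0.2857
= 0.8572 + 13.7136 + 1.4285
= 15.9993

E[X] = 15.9993


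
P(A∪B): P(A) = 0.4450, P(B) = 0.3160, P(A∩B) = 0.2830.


P(A∪B) = 0.4450 + 0.3160 - 0.2830
= 0.7610 - 0.2830
= 0.4780

P(A∪B) = 0.4780


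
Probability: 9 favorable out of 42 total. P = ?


P = 9/42 = 0.2143

P = 0.2143


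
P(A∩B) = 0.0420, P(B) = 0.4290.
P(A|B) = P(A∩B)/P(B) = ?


P(A|B) = 0.0420/0.4290 = 0.0979

P(A|B) = 0.0979


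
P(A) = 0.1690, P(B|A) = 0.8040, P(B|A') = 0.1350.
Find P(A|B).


P(B) = P(B|A)*P(A) + P(B|A')*P(A')
= 0.8040*0.1690 + 0.1350*0.8310
= 0.135876 + 0.112185 = 0.248061
P(A|B) = 0.135876/0.248061 = 0.5478

P(A|B) = 0.5478


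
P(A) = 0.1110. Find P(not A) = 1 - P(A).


P(not A) = 1 - 0.1110 = 0.8890

P(not A) = 0.8890


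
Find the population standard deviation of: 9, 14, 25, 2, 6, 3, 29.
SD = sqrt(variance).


Mean = 12.5714
Variance = 97.9592
SD = sqrt(97.9592) = 9.8974

SD = 9.8974


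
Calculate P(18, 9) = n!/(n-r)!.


P(18,9) = 18!/9!
= 6402373705728000/362880
= 17643225600

P(18,9) = 17643225600


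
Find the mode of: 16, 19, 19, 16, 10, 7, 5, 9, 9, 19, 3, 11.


Frequencies: 3:1, 5:1, 7:1, 9:2, 10:1, 11:1, 16:2, 19:3
Max frequency = 3
Mode = 19

Mode = 19


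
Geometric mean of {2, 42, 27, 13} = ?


Product = 2 × 42 × 27 × 13 = 29484
GM = 29484^(1/4) = 13.1038

GM = 13.1038


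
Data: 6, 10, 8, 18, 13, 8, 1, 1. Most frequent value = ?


Frequencies: 1:2, 6:1, 8:2, 10:1, 13:1, 18:1
Max frequency = 2
Mode = 1, 8

Mode = 1, 8


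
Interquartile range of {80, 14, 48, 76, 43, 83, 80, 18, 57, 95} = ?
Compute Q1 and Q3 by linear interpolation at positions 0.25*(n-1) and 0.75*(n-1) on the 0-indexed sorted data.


Sorted: 14, 18, 43, 48, 57, 76, 80, 80, 83, 95
Q1 (25th %ile) = 44.2500
Q3 (75th %ile) = 80.0000
IQR = 80.0000 - 44.2500 = 35.7500

IQR = 35.7500


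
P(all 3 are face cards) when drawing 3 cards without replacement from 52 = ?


P(all face cards) = (12/52) × (11/51) × (10/50)
= 0.0100

P = 0.0100


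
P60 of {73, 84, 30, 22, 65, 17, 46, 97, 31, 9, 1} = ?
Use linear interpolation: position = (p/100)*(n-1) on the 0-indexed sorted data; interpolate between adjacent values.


Sorted: 1, 9, 17, 22, 30, 31, 46, 65, 73, 84, 97
n = 11
Index = 60/100 * 10 = 6.0000
Lower = data[6] = 46, Upper = data[7] = 65
P60 = 46 + 0*(19) = 46.0000

P60 = 46.0000


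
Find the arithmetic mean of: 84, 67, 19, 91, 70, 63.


Sum = 84 + 67 + 19 + 91 + 70 + 63 = 394
n = 6
Mean = 394/6 = 65.6667

Mean = 65.6667


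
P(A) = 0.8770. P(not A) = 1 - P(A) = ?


P(not A) = 1 - 0.8770 = 0.1230

P(not A) = 0.1230


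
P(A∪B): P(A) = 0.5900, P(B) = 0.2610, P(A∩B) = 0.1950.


P(A∪B) = 0.5900 + 0.2610 - 0.1950
= 0.8510 - 0.1950
= 0.6560

P(A∪B) = 0.6560


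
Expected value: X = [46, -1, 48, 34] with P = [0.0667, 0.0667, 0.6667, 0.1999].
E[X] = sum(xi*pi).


E[X] = 46*0.0667 - 1*0.0667 + 48*0.6667 + 34*0.1999
= 3.0682 - 0.0667 + 32.0016 + 6.7966
= 41.7997

E[X] = 41.7997


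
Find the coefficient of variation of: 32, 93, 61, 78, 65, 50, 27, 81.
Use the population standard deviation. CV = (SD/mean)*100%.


Mean = 60.8750
SD = 21.9285
CV = (21.9285/60.8750)*100 = 36.0222%

CV = 36.0222%


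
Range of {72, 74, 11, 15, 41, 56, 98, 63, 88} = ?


Max = 98, Min = 11
Range = 98 - 11 = 87

Range = 87


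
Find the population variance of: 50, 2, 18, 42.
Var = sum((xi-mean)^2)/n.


Mean = 28.0000
Squared deviations: 484.0000, 676.0000, 100.0000, 196.0000
Sum = 1456.0000
Variance = 1456.0000/4 = 364.0000

Variance = 364.0000


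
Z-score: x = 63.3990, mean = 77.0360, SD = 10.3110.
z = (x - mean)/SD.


z = (63.3990 - 77.0360)/10.3110
= -13.6370/10.3110
= -1.3226

z = -1.3226


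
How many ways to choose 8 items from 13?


C(13,8) = 13!/(8! × 5!)
= 6227020800/(40320 × 120)
= 1287

C(13,8) = 1287


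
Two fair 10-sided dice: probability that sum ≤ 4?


Total outcomes = 10×10 = 100
Favorable (sum ≤ 4): 6
P = 6/100 = 0.0600

P = 0.0600


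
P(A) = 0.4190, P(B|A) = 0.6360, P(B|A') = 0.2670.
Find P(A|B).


P(B) = P(B|A)*P(A) + P(B|A')*P(A')
= 0.6360*0.4190 + 0.2670*0.5810
= 0.266484 + 0.155127 = 0.421611
P(A|B) = 0.266484/0.421611 = 0.6321

P(A|B) = 0.6321


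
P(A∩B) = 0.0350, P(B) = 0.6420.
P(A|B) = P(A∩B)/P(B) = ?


P(A|B) = 0.0350/0.6420 = 0.0545

P(A|B) = 0.0545


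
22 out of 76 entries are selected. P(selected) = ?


P = 22/76 = 0.2895

P = 0.2895


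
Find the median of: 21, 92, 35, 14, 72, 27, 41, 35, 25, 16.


Sorted: 14, 16, 21, 25, 27, 35, 35, 41, 72, 92
n = 10 (even)
Middle values: 27 and 35
Median = (27+35)/2 = 31.0000

Median = 31.0000


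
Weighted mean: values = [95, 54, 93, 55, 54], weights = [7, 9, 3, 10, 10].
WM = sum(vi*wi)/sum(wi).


Numerator = 95*7 + 54*9 + 93*3 + 55*10 + 54*10 = 2520
Denominator = 7 + 9 + 3 + 10 + 10 = 39
WM = 2520/39 = 64.6154

WM = 64.6154


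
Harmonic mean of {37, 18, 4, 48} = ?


Sum of reciprocals = 1/37 + 1/18 + 1/4 + 1/48 = 0.353416
HM = 4/0.353416 = 11.3181

HM = 11.3181


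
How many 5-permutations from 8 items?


P(8,5) = 8!/3!
= 40320/6
= 6720

P(8,5) = 6720


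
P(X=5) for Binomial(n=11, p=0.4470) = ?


C(11,5) = 462
p^5 = 0.017846
(1-p)^6 = 0.028599
P = 462 * 0.017846 * 0.028599 = 0.2358

P(X=5) = 0.2358


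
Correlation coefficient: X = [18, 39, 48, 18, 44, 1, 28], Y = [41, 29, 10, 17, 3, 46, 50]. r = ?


Mean X = 28.0000, Mean Y = 28.0000
SD X = 15.611351, SD Y = 17.104719
Cov = -179.285714
r = -179.285714/(15.611351*17.104719) = -0.6714

r = -0.6714


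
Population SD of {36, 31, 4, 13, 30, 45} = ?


Mean = 26.5000
Variance = 192.2500
SD = sqrt(192.2500) = 13.8654

SD = 13.8654


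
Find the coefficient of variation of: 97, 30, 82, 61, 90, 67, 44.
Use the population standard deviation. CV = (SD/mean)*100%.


Mean = 67.2857
SD = 22.6382
CV = (22.6382/67.2857)*100 = 33.6449%

CV = 33.6449%


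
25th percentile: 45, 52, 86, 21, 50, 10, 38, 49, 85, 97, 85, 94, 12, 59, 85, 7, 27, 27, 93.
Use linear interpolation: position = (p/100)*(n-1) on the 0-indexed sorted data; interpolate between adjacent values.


Sorted: 7, 10, 12, 21, 27, 27, 38, 45, 49, 50, 52, 59, 85, 85, 85, 86, 93, 94, 97
n = 19
Index = 25/100 * 18 = 4.5000
Lower = data[4] = 27, Upper = data[5] = 27
P25 = 27 + 0.5000*(0) = 27.0000

P25 = 27.0000


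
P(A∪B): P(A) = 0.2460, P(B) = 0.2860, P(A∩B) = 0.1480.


P(A∪B) = 0.2460 + 0.2860 - 0.1480
= 0.5320 - 0.1480
= 0.3840

P(A∪B) = 0.3840


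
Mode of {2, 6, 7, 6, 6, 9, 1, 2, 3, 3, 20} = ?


Frequencies: 1:1, 2:2, 3:2, 6:3, 7:1, 9:1, 20:1
Max frequency = 3
Mode = 6

Mode = 6


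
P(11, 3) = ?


P(11,3) = 11!/8!
= 39916800/40320
= 990

P(11,3) = 990


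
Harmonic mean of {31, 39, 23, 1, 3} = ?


Sum of reciprocals = 1/31 + 1/39 + 1/23 + 1/1 + 1/3 = 1.434711
HM = 5/1.434711 = 3.4850

HM = 3.4850


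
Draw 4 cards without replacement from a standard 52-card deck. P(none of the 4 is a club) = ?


P(no clubs) = (39/52) × (38/51) × (37/50) × (36/49)
= 0.3038

P = 0.3038


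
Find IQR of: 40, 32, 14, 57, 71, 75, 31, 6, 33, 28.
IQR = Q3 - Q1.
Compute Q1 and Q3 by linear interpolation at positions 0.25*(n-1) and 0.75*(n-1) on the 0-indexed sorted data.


Sorted: 6, 14, 28, 31, 32, 33, 40, 57, 71, 75
Q1 (25th %ile) = 28.7500
Q3 (75th %ile) = 52.7500
IQR = 52.7500 - 28.7500 = 24.0000

IQR = 24.0000


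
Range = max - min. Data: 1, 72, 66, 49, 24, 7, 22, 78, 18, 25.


Max = 78, Min = 1
Range = 78 - 1 = 77

Range = 77


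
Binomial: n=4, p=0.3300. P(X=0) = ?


C(4,0) = 1
p^0 = 1.000000
(1-p)^4 = 0.201511
P = 1 * 1.000000 * 0.201511 = 0.2015

P(X=0) = 0.2015


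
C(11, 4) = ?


C(11,4) = 11!/(4! × 7!)
= 39916800/(24 × 5040)
= 330

C(11,4) = 330


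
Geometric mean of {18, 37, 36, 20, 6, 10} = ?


Product = 18 × 37 × 36 × 20 × 6 × 10 = 28771200
GM = 28771200^(1/6) = 17.5049

GM = 17.5049


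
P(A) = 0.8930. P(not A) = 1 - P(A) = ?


P(not A) = 1 - 0.8930 = 0.1070

P(not A) = 0.1070


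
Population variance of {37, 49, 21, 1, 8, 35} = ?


Mean = 25.1667
Squared deviations: 140.0278, 568.0278, 17.3611, 584.0278, 294.6944, 96.6944
Sum = 1700.8333
Variance = 1700.8333/6 = 283.4722

Variance = 283.4722


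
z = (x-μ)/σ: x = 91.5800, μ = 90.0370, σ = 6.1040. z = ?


z = (91.5800 - 90.0370)/6.1040
= 1.5430/6.1040
= 0.2528

z = 0.2528


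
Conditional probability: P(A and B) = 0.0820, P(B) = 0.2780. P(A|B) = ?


P(A|B) = 0.0820/0.2780 = 0.2950

P(A|B) = 0.2950


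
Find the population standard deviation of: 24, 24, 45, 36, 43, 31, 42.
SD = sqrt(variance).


Mean = 35.0000
Variance = 67.4286
SD = sqrt(67.4286) = 8.2115

SD = 8.2115


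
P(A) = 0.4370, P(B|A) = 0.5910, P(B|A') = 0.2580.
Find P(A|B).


P(B) = P(B|A)*P(A) + P(B|A')*P(A')
= 0.5910*0.4370 + 0.2580*0.5630
= 0.258267 + 0.145254 = 0.403521
P(A|B) = 0.258267/0.403521 = 0.6400

P(A|B) = 0.6400


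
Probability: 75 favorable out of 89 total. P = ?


P = 75/89 = 0.8427

P = 0.8427


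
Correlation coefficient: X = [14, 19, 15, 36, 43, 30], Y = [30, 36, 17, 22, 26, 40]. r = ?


Mean X = 26.1667, Mean Y = 28.5000
SD X = 10.945572, SD Y = 7.868714
Cov = -0.916667
r = -0.916667/(10.945572*7.868714) = -0.0106

r = -0.0106


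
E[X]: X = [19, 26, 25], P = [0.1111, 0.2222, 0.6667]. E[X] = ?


E[X] = 19*0.1111 + 26*0.2222 + 25*0.6667
= 2.1109 + 5.7772 + 16.6675
= 24.5556

E[X] = 24.5556


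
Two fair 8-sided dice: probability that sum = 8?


Total outcomes = 8×8 = 64
Favorable (sum = 8): 7
P = 7/64 = 0.1094

P = 0.1094


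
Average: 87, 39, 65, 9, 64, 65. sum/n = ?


Sum = 87 + 39 + 65 + 9 + 64 + 65 = 329
n = 6
Mean = 329/6 = 54.8333

Mean = 54.8333


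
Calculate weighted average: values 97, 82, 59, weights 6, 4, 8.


Numerator = 97*6 + 82*4 + 59*8 = 1382
Denominator = 6 + 4 + 8 = 18
WM = 1382/18 = 76.7778

WM = 76.7778


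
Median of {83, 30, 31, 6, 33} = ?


Sorted: 6, 30, 31, 33, 83
n = 5 (odd)
Middle value = 31

Median = 31


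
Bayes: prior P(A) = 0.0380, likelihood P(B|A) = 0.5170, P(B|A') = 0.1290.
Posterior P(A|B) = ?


P(B) = P(B|A)*P(A) + P(B|A')*P(A')
= 0.5170*0.0380 + 0.1290*0.9620
= 0.019646 + 0.124098 = 0.143744
P(A|B) = 0.019646/0.143744 = 0.1367

P(A|B) = 0.1367


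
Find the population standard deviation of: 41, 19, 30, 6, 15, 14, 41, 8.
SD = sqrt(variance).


Mean = 21.7500
Variance = 169.9375
SD = sqrt(169.9375) = 13.0360

SD = 13.0360


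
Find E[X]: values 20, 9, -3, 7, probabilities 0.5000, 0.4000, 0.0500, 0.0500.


E[X] = 20*0.5000 + 9*0.4000 - 3*0.0500 + 7*0.0500
= 10.0000 + 3.6000 - 0.1500 + 0.3500
= 13.8000

E[X] = 13.8000


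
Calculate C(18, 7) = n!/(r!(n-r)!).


C(18,7) = 18!/(7! × 11!)
= 6402373705728000/(5040 × 39916800)
= 31824

C(18,7) = 31824


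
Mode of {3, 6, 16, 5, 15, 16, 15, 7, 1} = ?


Frequencies: 1:1, 3:1, 5:1, 6:1, 7:1, 15:2, 16:2
Max frequency = 2
Mode = 15, 16

Mode = 15, 16


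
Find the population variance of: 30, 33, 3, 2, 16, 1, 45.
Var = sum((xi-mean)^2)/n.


Mean = 18.5714
Squared deviations: 130.6122, 208.1837, 242.4694, 274.6122, 6.6122, 308.7551, 698.4694
Sum = 1869.7143
Variance = 1869.7143/7 = 267.1020

Variance = 267.1020


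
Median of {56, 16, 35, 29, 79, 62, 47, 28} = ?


Sorted: 16, 28, 29, 35, 47, 56, 62, 79
n = 8 (even)
Middle values: 35 and 47
Median = (35+47)/2 = 41.0000

Median = 41.0000


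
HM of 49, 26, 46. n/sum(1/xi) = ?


Sum of reciprocals = 1/49 + 1/26 + 1/46 = 0.080609
HM = 3/0.080609 = 37.2168

HM = 37.2168


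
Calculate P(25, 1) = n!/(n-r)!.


P(25,1) = 25!/24!
= 15511210043330985984000000/620448401733239439360000
= 25

P(25,1) = 25


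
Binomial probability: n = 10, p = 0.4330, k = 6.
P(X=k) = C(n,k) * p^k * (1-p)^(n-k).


C(10,6) = 210
p^6 = 0.006591
(1-p)^4 = 0.103355
P = 210 * 0.006591 * 0.103355 = 0.1430

P(X=6) = 0.1430


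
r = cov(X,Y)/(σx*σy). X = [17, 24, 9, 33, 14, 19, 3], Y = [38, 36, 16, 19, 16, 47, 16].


Mean X = 17.0000, Mean Y = 26.8571
SD X = 9.086882, SD Y = 12.123514
Cov = 35.714286
r = 35.714286/(9.086882*12.123514) = 0.3242

r = 0.3242


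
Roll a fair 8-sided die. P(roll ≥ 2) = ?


Favorable outcomes (roll ≥ 2): 7
Total outcomes = 8
P = 7/8 = 0.8750

P = 0.8750


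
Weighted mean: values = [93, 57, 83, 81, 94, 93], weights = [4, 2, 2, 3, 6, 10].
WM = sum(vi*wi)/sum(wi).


Numerator = 93*4 + 57*2 + 83*2 + 81*3 + 94*6 + 93*10 = 2389
Denominator = 4 + 2 + 2 + 3 + 6 + 10 = 27
WM = 2389/27 = 88.4815

WM = 88.4815


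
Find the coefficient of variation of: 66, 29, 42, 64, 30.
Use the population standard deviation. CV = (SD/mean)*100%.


Mean = 46.2000
SD = 16.0300
CV = (16.0300/46.2000)*100 = 34.6969%

CV = 34.6969%


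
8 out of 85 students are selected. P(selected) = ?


P = 8/85 = 0.0941

P = 0.0941


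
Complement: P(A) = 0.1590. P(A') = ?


P(not A) = 1 - 0.1590 = 0.8410

P(not A) = 0.8410


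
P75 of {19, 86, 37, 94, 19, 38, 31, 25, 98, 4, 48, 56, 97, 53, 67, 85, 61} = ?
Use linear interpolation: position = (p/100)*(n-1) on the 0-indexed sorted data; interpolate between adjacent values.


Sorted: 4, 19, 19, 25, 31, 37, 38, 48, 53, 56, 61, 67, 85, 86, 94, 97, 98
n = 17
Index = 75/100 * 16 = 12.0000
Lower = data[12] = 85, Upper = data[13] = 86
P75 = 85 + 0*(1) = 85.0000

P75 = 85.0000


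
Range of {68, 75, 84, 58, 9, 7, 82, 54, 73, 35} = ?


Max = 84, Min = 7
Range = 84 - 7 = 77

Range = 77


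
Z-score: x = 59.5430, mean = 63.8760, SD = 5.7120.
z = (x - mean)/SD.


z = (59.5430 - 63.8760)/5.7120
= -4.3330/5.7120
= -0.7586

z = -0.7586


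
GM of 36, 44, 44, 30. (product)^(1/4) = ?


Product = 36 × 44 × 44 × 30 = 2090880
GM = 2090880^(1/4) = 38.0261

GM = 38.0261


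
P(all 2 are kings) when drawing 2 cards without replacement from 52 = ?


P(all kings) = (4/52) × (3/51)
= 0.0045

P = 0.0045


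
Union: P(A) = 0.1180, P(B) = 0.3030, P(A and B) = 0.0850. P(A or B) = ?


P(A∪B) = 0.1180 + 0.3030 - 0.0850
= 0.4210 - 0.0850
= 0.3360

P(A∪B) = 0.3360


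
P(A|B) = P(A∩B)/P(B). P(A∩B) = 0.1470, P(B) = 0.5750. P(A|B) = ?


P(A|B) = 0.1470/0.5750 = 0.2557

P(A|B) = 0.2557


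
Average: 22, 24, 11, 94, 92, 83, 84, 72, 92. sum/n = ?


Sum = 22 + 24 + 11 + 94 + 92 + 83 + 84 + 72 + 92 = 574
n = 9
Mean = 574/9 = 63.7778

Mean = 63.7778


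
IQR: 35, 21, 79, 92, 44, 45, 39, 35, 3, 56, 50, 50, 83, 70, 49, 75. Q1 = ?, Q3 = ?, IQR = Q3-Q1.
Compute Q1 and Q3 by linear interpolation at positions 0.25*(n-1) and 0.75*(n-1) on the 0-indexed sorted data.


Sorted: 3, 21, 35, 35, 39, 44, 45, 49, 50, 50, 56, 70, 75, 79, 83, 92
Q1 (25th %ile) = 38.0000
Q3 (75th %ile) = 71.2500
IQR = 71.2500 - 38.0000 = 33.2500

IQR = 33.2500


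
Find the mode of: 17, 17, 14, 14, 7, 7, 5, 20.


Frequencies: 5:1, 7:2, 14:2, 17:2, 20:1
Max frequency = 2
Mode = 7, 14, 17

Mode = 7, 14, 17


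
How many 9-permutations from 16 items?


P(16,9) = 16!/7!
= 20922789888000/5040
= 4151347200

P(16,9) = 4151347200


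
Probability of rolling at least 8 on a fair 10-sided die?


Favorable outcomes (roll ≥ 8): 3
Total outcomes = 10
P = 3/10 = 0.3000

P = 0.3000


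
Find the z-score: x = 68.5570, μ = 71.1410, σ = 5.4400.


z = (68.5570 - 71.1410)/5.4400
= -2.5840/5.4400
= -0.4750

z = -0.4750


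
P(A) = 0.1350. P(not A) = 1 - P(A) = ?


P(not A) = 1 - 0.1350 = 0.8650

P(not A) = 0.8650


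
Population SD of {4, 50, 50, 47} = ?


Mean = 37.7500
Variance = 381.1875
SD = sqrt(381.1875) = 19.5240

SD = 19.5240


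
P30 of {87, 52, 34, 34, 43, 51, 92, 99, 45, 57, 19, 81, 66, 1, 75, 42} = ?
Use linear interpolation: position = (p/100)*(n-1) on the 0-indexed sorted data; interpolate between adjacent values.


Sorted: 1, 19, 34, 34, 42, 43, 45, 51, 52, 57, 66, 75, 81, 87, 92, 99
n = 16
Index = 30/100 * 15 = 4.5000
Lower = data[4] = 42, Upper = data[5] = 43
P30 = 42 + 0.5000*(1) = 42.5000

P30 = 42.5000


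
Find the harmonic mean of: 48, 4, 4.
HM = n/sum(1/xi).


Sum of reciprocals = 1/48 + 1/4 + 1/4 = 0.520833
HM = 3/0.520833 = 5.7600

HM = 5.7600


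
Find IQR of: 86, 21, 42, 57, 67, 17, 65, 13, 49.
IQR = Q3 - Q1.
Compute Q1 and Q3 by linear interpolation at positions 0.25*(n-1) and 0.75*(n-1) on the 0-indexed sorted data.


Sorted: 13, 17, 21, 42, 49, 57, 65, 67, 86
Q1 (25th %ile) = 21.0000
Q3 (75th %ile) = 65.0000
IQR = 65.0000 - 21.0000 = 44.0000

IQR = 44.0000


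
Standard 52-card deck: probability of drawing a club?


13 clubs in 52 cards
P = 13/52 = 0.2500

P = 0.2500


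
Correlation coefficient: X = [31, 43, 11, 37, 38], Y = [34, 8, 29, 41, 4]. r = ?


Mean X = 32.0000, Mean Y = 23.2000
SD X = 11.171392, SD Y = 14.606848
Cov = -65.200000
r = -65.200000/(11.171392*14.606848) = -0.3996

r = -0.3996


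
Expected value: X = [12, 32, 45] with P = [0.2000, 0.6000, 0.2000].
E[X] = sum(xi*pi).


E[X] = 12*0.2000 + 32*0.6000 + 45*0.2000
= 2.4000 + 19.2000 + 9.0000
= 30.6000

E[X] = 30.6000


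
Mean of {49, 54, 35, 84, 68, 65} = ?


Sum = 49 + 54 + 35 + 84 + 68 + 65 = 355
n = 6
Mean = 355/6 = 59.1667

Mean = 59.1667


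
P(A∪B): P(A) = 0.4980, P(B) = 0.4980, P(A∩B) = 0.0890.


P(A∪B) = 0.4980 + 0.4980 - 0.0890
= 0.9960 - 0.0890
= 0.9070

P(A∪B) = 0.9070


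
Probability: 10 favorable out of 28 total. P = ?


P = 10/28 = 0.3571

P = 0.3571


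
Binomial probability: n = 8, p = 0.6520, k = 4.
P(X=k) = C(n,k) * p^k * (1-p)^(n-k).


C(8,4) = 70
p^4 = 0.180713
(1-p)^4 = 0.014666
P = 70 * 0.180713 * 0.014666 = 0.1855

P(X=4) = 0.1855


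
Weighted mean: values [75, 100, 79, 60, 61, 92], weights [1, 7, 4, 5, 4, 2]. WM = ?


Numerator = 75*1 + 100*7 + 79*4 + 60*5 + 61*4 + 92*2 = 1819
Denominator = 1 + 7 + 4 + 5 + 4 + 2 = 23
WM = 1819/23 = 79.0870

WM = 79.0870


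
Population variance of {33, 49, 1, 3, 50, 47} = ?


Mean = 30.5000
Squared deviations: 6.2500, 342.2500, 870.2500, 756.2500, 380.2500, 272.2500
Sum = 2627.5000
Variance = 2627.5000/6 = 437.9167

Variance = 437.9167


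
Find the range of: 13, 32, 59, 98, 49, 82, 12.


Max = 98, Min = 12
Range = 98 - 12 = 86

Range = 86


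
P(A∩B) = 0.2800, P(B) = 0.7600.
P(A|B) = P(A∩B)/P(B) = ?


P(A|B) = 0.2800/0.7600 = 0.3684

P(A|B) = 0.3684


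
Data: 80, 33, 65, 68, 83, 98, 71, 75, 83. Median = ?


Sorted: 33, 65, 68, 71, 75, 80, 83, 83, 98
n = 9 (odd)
Middle value = 75

Median = 75


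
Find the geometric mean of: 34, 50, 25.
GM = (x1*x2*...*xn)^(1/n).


Product = 34 × 50 × 25 = 42500
GM = 42500^(1/3) = 34.8977

GM = 34.8977


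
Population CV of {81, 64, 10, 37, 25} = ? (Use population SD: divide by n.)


Mean = 43.4000
SD = 25.8194
CV = (25.8194/43.4000)*100 = 59.4916%

CV = 59.4916%


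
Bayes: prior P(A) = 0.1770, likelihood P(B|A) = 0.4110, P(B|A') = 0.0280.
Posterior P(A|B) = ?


P(B) = P(B|A)*P(A) + P(B|A')*P(A')
= 0.4110*0.1770 + 0.0280*0.8230
= 0.072747 + 0.023044 = 0.095791
P(A|B) = 0.072747/0.095791 = 0.7594

P(A|B) = 0.7594


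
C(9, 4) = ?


C(9,4) = 9!/(4! × 5!)
= 362880/(24 × 120)
= 126

C(9,4) = 126


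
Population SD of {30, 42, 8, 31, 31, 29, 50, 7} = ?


Mean = 28.5000
Variance = 192.7500
SD = sqrt(192.7500) = 13.8834

SD = 13.8834


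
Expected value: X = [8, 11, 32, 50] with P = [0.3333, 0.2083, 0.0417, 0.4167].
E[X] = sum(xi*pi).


E[X] = 8*0.3333 + 11*0.2083 + 32*0.0417 + 50*0.4167
= 2.6664 + 2.2913 + 1.3344 + 20.8350
= 27.1271

E[X] = 27.1271


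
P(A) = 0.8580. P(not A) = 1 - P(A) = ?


P(not A) = 1 - 0.8580 = 0.1420

P(not A) = 0.1420


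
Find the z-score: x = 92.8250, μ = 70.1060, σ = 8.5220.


z = (92.8250 - 70.1060)/8.5220
= 22.7190/8.5220
= 2.6659

z = 2.6659


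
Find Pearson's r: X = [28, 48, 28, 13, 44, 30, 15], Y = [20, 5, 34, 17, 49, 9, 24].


Mean X = 29.4286, Mean Y = 22.5714
SD X = 12.187314, SD Y = 13.947423
Cov = 15.612245
r = 15.612245/(12.187314*13.947423) = 0.0918

r = 0.0918


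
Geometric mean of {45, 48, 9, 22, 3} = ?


Product = 45 × 48 × 9 × 22 × 3 = 1283040
GM = 1283040^(1/5) = 16.6590

GM = 16.6590


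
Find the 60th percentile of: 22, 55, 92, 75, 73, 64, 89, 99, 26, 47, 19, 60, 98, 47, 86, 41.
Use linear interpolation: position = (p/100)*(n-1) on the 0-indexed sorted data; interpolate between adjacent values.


Sorted: 19, 22, 26, 41, 47, 47, 55, 60, 64, 73, 75, 86, 89, 92, 98, 99
n = 16
Index = 60/100 * 15 = 9.0000
Lower = data[9] = 73, Upper = data[10] = 75
P60 = 73 + 0*(2) = 73.0000

P60 = 73.0000


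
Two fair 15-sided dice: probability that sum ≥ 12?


Total outcomes = 15×15 = 225
Favorable (sum ≥ 12): 170
P = 170/225 = 0.7556

P = 0.7556


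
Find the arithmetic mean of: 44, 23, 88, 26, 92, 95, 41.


Sum = 44 + 23 + 88 + 26 + 92 + 95 + 41 = 409
n = 7
Mean = 409/7 = 58.4286

Mean = 58.4286


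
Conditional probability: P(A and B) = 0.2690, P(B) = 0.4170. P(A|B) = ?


P(A|B) = 0.2690/0.4170 = 0.6451

P(A|B) = 0.6451


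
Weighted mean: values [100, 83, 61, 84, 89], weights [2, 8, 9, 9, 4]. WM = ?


Numerator = 100*2 + 83*8 + 61*9 + 84*9 + 89*4 = 2525
Denominator = 2 + 8 + 9 + 9 + 4 = 32
WM = 2525/32 = 78.9062

WM = 78.9062


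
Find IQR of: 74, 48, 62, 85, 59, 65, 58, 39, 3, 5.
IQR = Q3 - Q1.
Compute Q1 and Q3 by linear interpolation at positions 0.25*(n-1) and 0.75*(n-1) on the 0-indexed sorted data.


Sorted: 3, 5, 39, 48, 58, 59, 62, 65, 74, 85
Q1 (25th %ile) = 41.2500
Q3 (75th %ile) = 64.2500
IQR = 64.2500 - 41.2500 = 23.0000

IQR = 23.0000


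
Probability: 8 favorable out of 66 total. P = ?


P = 8/66 = 0.1212

P = 0.1212


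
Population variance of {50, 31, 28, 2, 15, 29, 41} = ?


Mean = 28.0000
Squared deviations: 484.0000, 9.0000, 0, 676.0000, 169.0000, 1.0000, 169.0000
Sum = 1508.0000
Variance = 1508.0000/7 = 215.4286

Variance = 215.4286


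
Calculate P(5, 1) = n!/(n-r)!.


P(5,1) = 5!/4!
= 120/24
= 5

P(5,1) = 5


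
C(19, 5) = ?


C(19,5) = 19!/(5! × 14!)
= 121645100408832000/(120 × 87178291200)
= 11628

C(19,5) = 11628


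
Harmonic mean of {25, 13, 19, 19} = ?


Sum of reciprocals = 1/25 + 1/13 + 1/19 + 1/19 = 0.222186
HM = 4/0.222186 = 18.0029

HM = 18.0029


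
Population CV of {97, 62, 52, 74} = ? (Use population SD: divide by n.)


Mean = 71.2500
SD = 16.7835
CV = (16.7835/71.2500)*100 = 23.5559%

CV = 23.5559%


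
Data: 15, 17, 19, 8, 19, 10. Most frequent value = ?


Frequencies: 8:1, 10:1, 15:1, 17:1, 19:2
Max frequency = 2
Mode = 19

Mode = 19


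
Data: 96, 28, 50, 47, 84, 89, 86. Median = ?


Sorted: 28, 47, 50, 84, 86, 89, 96
n = 7 (odd)
Middle value = 84

Median = 84


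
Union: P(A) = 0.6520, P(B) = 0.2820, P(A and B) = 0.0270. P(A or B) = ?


P(A∪B) = 0.6520 + 0.2820 - 0.0270
= 0.9340 - 0.0270
= 0.9070

P(A∪B) = 0.9070


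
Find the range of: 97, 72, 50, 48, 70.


Max = 97, Min = 48
Range = 97 - 48 = 49

Range = 49


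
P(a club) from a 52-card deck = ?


13 clubs in 52 cards
P = 13/52 = 0.2500

P = 0.2500


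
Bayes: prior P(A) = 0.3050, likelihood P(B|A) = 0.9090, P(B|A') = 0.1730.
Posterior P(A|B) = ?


P(B) = P(B|A)*P(A) + P(B|A')*P(A')
= 0.9090*0.3050 + 0.1730*0.6950
= 0.277245 + 0.120235 = 0.397480
P(A|B) = 0.277245/0.397480 = 0.6975

P(A|B) = 0.6975


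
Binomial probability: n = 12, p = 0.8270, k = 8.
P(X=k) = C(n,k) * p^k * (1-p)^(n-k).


C(12,8) = 495
p^8 = 0.218798
(1-p)^4 = 0.000896
P = 495 * 0.218798 * 0.000896 = 0.0970

P(X=8) = 0.0970


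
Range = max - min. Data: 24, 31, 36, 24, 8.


Max = 36, Min = 8
Range = 36 - 8 = 28

Range = 28


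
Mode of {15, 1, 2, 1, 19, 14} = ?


Frequencies: 1:2, 2:1, 14:1, 15:1, 19:1
Max frequency = 2
Mode = 1

Mode = 1


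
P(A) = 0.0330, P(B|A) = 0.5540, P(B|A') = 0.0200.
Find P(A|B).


P(B) = P(B|A)*P(A) + P(B|A')*P(A')
= 0.5540*0.0330 + 0.0200*0.9670
= 0.018282 + 0.019340 = 0.037622
P(A|B) = 0.018282/0.037622 = 0.4859

P(A|B) = 0.4859


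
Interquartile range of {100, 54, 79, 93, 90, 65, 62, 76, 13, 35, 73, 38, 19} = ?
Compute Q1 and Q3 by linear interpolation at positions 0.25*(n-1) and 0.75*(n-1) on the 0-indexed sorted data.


Sorted: 13, 19, 35, 38, 54, 62, 65, 73, 76, 79, 90, 93, 100
Q1 (25th %ile) = 38.0000
Q3 (75th %ile) = 79.0000
IQR = 79.0000 - 38.0000 = 41.0000

IQR = 41.0000


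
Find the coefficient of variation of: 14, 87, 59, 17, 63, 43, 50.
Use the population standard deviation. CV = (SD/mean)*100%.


Mean = 47.5714
SD = 23.9395
CV = (23.9395/47.5714)*100 = 50.3234%

CV = 50.3234%


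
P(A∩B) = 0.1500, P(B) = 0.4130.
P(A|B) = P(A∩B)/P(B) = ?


P(A|B) = 0.1500/0.4130 = 0.3632

P(A|B) = 0.3632


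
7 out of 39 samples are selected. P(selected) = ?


P = 7/39 = 0.1795

P = 0.1795


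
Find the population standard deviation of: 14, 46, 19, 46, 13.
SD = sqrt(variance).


Mean = 27.6000
Variance = 229.8400
SD = sqrt(229.8400) = 15.1605

SD = 15.1605


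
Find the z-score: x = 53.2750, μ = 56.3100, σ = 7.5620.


z = (53.2750 - 56.3100)/7.5620
= -3.0350/7.5620
= -0.4013

z = -0.4013


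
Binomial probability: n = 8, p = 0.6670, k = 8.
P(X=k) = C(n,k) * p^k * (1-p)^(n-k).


C(8,8) = 1
p^8 = 0.039175
(1-p)^0 = 1.000000
P = 1 * 0.039175 * 1.000000 = 0.0392

P(X=8) = 0.0392


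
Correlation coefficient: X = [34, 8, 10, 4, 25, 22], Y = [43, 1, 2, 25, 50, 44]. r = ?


Mean X = 17.1667, Mean Y = 27.5000
SD X = 10.620996, SD Y = 19.906029
Cov = 162.583333
r = 162.583333/(10.620996*19.906029) = 0.7690

r = 0.7690


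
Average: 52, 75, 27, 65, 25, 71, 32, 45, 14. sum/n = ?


Sum = 52 + 75 + 27 + 65 + 25 + 71 + 32 + 45 + 14 = 406
n = 9
Mean = 406/9 = 45.1111

Mean = 45.1111


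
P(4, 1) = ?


P(4,1) = 4!/3!
= 24/6
= 4

P(4,1) = 4


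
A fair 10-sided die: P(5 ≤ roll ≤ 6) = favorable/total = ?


Favorable outcomes (5 ≤ roll ≤ 6): 2
Total outcomes = 10
P = 2/10 = 0.2000

P = 0.2000


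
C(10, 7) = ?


C(10,7) = 10!/(7! × 3!)
= 3628800/(5040 × 6)
= 120

C(10,7) = 120


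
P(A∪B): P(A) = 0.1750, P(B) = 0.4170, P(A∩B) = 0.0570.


P(A∪B) = 0.1750 + 0.4170 - 0.0570
= 0.5920 - 0.0570
= 0.5350

P(A∪B) = 0.5350


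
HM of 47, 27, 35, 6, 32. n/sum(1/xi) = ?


Sum of reciprocals = 1/47 + 1/27 + 1/35 + 1/6 + 1/32 = 0.284802
HM = 5/0.284802 = 17.5561

HM = 17.5561


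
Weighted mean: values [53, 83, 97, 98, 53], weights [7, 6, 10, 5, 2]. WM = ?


Numerator = 53*7 + 83*6 + 97*10 + 98*5 + 53*2 = 2435
Denominator = 7 + 6 + 10 + 5 + 2 = 30
WM = 2435/30 = 81.1667

WM = 81.1667


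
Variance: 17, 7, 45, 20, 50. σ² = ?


Mean = 27.8000
Squared deviations: 116.6400, 432.6400, 295.8400, 60.8400, 492.8400
Sum = 1398.8000
Variance = 1398.8000/5 = 279.7600

Variance = 279.7600


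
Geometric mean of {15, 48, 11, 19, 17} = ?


Product = 15 × 48 × 11 × 19 × 17 = 2558160
GM = 2558160^(1/5) = 19.1243

GM = 19.1243


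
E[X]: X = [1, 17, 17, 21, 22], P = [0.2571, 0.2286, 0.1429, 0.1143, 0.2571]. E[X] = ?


E[X] = 1*0.2571 + 17*0.2286 + 17*0.1429 + 21*0.1143 + 22*0.2571
= 0.2571 + 3.8862 + 2.4293 + 2.4003 + 5.6562
= 14.6291

E[X] = 14.6291


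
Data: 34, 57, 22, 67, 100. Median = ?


Sorted: 22, 34, 57, 67, 100
n = 5 (odd)
Middle value = 57

Median = 57


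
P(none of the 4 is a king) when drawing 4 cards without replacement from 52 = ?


P(no kings) = (48/52) × (47/51) × (46/50) × (45/49)
= 0.7187

P = 0.7187


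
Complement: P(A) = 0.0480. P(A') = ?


P(not A) = 1 - 0.0480 = 0.9520

P(not A) = 0.9520


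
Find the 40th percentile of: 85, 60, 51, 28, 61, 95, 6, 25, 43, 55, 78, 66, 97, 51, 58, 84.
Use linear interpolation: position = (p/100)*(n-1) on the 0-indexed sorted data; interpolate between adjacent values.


Sorted: 6, 25, 28, 43, 51, 51, 55, 58, 60, 61, 66, 78, 84, 85, 95, 97
n = 16
Index = 40/100 * 15 = 6.0000
Lower = data[6] = 55, Upper = data[7] = 58
P40 = 55 + 0*(3) = 55.0000

P40 = 55.0000


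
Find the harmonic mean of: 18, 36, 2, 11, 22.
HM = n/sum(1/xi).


Sum of reciprocals = 1/18 + 1/36 + 1/2 + 1/11 + 1/22 = 0.719697
HM = 5/0.719697 = 6.9474

HM = 6.9474


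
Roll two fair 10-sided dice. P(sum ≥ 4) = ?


Total outcomes = 10×10 = 100
Favorable (sum ≥ 4): 97
P = 97/100 = 0.9700

P = 0.9700


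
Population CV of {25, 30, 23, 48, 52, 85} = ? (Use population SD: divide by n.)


Mean = 43.8333
SD = 21.4431
CV = (21.4431/43.8333)*100 = 48.9196%

CV = 48.9196%


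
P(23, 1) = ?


P(23,1) = 23!/22!
= 25852016738884976640000/1124000727777607680000
= 23

P(23,1) = 23


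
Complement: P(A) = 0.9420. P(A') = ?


P(not A) = 1 - 0.9420 = 0.0580

P(not A) = 0.0580


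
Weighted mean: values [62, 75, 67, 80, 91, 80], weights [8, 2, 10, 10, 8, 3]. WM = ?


Numerator = 62*8 + 75*2 + 67*10 + 80*10 + 91*8 + 80*3 = 3084
Denominator = 8 + 2 + 10 + 10 + 8 + 3 = 41
WM = 3084/41 = 75.2195

WM = 75.2195


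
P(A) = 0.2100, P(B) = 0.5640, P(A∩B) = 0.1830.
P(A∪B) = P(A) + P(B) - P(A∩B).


P(A∪B) = 0.2100 + 0.5640 - 0.1830
= 0.7740 - 0.1830
= 0.5910

P(A∪B) = 0.5910


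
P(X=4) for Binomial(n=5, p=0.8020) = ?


C(5,4) = 5
p^4 = 0.413711
(1-p)^1 = 0.198000
P = 5 * 0.413711 * 0.198000 = 0.4096

P(X=4) = 0.4096


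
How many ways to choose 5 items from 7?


C(7,5) = 7!/(5! × 2!)
= 5040/(120 × 2)
= 21

C(7,5) = 21


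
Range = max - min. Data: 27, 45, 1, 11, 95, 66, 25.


Max = 95, Min = 1
Range = 95 - 1 = 94

Range = 94


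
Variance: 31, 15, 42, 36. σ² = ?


Mean = 31.0000
Squared deviations: 0, 256.0000, 121.0000, 25.0000
Sum = 402.0000
Variance = 402.0000/4 = 100.5000

Variance = 100.5000


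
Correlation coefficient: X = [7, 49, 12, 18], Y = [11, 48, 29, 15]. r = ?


Mean X = 21.5000, Mean Y = 25.7500
SD X = 16.347783, SD Y = 14.480590
Cov = 208.125000
r = 208.125000/(16.347783*14.480590) = 0.8792

r = 0.8792


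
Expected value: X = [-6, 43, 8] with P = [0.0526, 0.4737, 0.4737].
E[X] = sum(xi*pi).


E[X] = -6*0.0526 + 43*0.4737 + 8*0.4737
= -0.3156 + 20.3691 + 3.7896
= 23.8431

E[X] = 23.8431


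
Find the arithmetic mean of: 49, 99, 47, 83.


Sum = 49 + 99 + 47 + 83 = 278
n = 4
Mean = 278/4 = 69.5000

Mean = 69.5000


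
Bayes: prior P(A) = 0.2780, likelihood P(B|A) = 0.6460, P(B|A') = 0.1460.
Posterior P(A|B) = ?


P(B) = P(B|A)*P(A) + P(B|A')*P(A')
= 0.6460*0.2780 + 0.1460*0.7220
= 0.179588 + 0.105412 = 0.285000
P(A|B) = 0.179588/0.285000 = 0.6301

P(A|B) = 0.6301


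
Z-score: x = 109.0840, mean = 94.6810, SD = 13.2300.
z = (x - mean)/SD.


z = (109.0840 - 94.6810)/13.2300
= 14.4030/13.2300
= 1.0887

z = 1.0887


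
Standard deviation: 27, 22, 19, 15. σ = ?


Mean = 20.7500
Variance = 19.1875
SD = sqrt(19.1875) = 4.3804

SD = 4.3804


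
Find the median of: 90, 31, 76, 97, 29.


Sorted: 29, 31, 76, 90, 97
n = 5 (odd)
Middle value = 76

Median = 76


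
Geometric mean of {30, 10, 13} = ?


Product = 30 × 10 × 13 = 3900
GM = 3900^(1/3) = 15.7406

GM = 15.7406


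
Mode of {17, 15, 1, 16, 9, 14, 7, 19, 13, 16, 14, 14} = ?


Frequencies: 1:1, 7:1, 9:1, 13:1, 14:3, 15:1, 16:2, 17:1, 19:1
Max frequency = 3
Mode = 14

Mode = 14


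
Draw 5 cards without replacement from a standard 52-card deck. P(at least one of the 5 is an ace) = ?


P(at least one) = 1 - P(none)
P(none) = (48/52) × (47/51) × (46/50) × (45/49) × (44/48) = 0.658842
P(at least one) = 1 - 0.658842 = 0.3412

P = 0.3412


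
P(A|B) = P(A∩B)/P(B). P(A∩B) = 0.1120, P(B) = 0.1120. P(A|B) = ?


P(A|B) = 0.1120/0.1120 = 1.0000

P(A|B) = 1.0000


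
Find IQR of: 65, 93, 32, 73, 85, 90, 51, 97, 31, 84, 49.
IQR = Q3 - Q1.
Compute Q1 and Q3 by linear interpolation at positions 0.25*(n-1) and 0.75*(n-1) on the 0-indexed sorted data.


Sorted: 31, 32, 49, 51, 65, 73, 84, 85, 90, 93, 97
Q1 (25th %ile) = 50.0000
Q3 (75th %ile) = 87.5000
IQR = 87.5000 - 50.0000 = 37.5000

IQR = 37.5000


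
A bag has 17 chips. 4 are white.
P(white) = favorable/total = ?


P = 4/17 = 0.2353

P = 0.2353


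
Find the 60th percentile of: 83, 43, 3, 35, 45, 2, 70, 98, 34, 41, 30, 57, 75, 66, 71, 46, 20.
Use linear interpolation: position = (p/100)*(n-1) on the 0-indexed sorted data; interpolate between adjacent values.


Sorted: 2, 3, 20, 30, 34, 35, 41, 43, 45, 46, 57, 66, 70, 71, 75, 83, 98
n = 17
Index = 60/100 * 16 = 9.6000
Lower = data[9] = 46, Upper = data[10] = 57
P60 = 46 + 0.6000*(11) = 52.6000

P60 = 52.6000


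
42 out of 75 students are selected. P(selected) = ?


P = 42/75 = 0.5600

P = 0.5600


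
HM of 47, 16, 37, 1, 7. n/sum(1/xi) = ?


Sum of reciprocals = 1/47 + 1/16 + 1/37 + 1/1 + 1/7 = 1.253661
HM = 5/1.253661 = 3.9883

HM = 3.9883


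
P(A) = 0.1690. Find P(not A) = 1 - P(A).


P(not A) = 1 - 0.1690 = 0.8310

P(not A) = 0.8310


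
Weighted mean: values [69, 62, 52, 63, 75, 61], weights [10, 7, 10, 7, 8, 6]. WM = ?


Numerator = 69*10 + 62*7 + 52*10 + 63*7 + 75*8 + 61*6 = 3051
Denominator = 10 + 7 + 10 + 7 + 8 + 6 = 48
WM = 3051/48 = 63.5625

WM = 63.5625


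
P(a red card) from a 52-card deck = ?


26 red cards in 52 cards
P = 26/52 = 0.5000

P = 0.5000


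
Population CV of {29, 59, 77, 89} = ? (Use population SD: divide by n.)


Mean = 63.5000
SD = 22.5998
CV = (22.5998/63.5000)*100 = 35.5902%

CV = 35.5902%


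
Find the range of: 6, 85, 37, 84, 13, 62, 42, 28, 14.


Max = 85, Min = 6
Range = 85 - 6 = 79

Range = 79


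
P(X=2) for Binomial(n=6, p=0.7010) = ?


C(6,2) = 15
p^2 = 0.491401
(1-p)^4 = 0.007993
P = 15 * 0.491401 * 0.007993 = 0.0589

P(X=2) = 0.0589
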